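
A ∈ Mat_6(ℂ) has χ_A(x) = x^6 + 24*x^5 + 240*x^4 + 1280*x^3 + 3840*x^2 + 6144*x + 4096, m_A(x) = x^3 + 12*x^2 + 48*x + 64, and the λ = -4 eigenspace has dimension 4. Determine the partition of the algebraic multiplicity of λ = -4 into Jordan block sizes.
Block sizes for λ = -4: [3, 1, 1, 1]

Step 1 — from the characteristic polynomial, algebraic multiplicity of λ = -4 is 6. From dim ker(A − (-4)·I) = 4, there are exactly 4 Jordan blocks for λ = -4.
Step 2 — from the minimal polynomial, the factor (x + 4)^3 tells us the largest block for λ = -4 has size 3.
Step 3 — with total size 6, 4 blocks, and largest block 3, the block sizes (in nonincreasing order) are [3, 1, 1, 1].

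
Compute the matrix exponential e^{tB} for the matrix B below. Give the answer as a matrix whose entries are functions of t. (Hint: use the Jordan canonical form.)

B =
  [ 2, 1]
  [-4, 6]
e^{tB} =
  [-2*t*exp(4*t) + exp(4*t), t*exp(4*t)]
  [-4*t*exp(4*t), 2*t*exp(4*t) + exp(4*t)]

Strategy: write B = P · J · P⁻¹ where J is a Jordan canonical form, so e^{tB} = P · e^{tJ} · P⁻¹, and e^{tJ} can be computed block-by-block.

B has Jordan form
J =
  [4, 1]
  [0, 4]
(up to reordering of blocks).

Per-block formulas:
  For a 2×2 Jordan block J_2(4): exp(t · J_2(4)) = e^(4t)·(I + t·N), where N is the 2×2 nilpotent shift.

After assembling e^{tJ} and conjugating by P, we get:

e^{tB} =
  [-2*t*exp(4*t) + exp(4*t), t*exp(4*t)]
  [-4*t*exp(4*t), 2*t*exp(4*t) + exp(4*t)]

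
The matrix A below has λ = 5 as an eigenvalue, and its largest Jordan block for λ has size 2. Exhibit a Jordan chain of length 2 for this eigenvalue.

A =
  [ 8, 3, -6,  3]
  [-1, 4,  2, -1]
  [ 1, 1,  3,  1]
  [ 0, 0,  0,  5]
A Jordan chain for λ = 5 of length 2:
v_1 = (3, -1, 1, 0)ᵀ
v_2 = (1, 0, 0, 0)ᵀ

Let N = A − (5)·I. We want v_2 with N^2 v_2 = 0 but N^1 v_2 ≠ 0; then v_{j-1} := N · v_j for j = 2, …, 2.

Pick v_2 = (1, 0, 0, 0)ᵀ.
Then v_1 = N · v_2 = (3, -1, 1, 0)ᵀ.

Sanity check: (A − (5)·I) v_1 = (0, 0, 0, 0)ᵀ = 0. ✓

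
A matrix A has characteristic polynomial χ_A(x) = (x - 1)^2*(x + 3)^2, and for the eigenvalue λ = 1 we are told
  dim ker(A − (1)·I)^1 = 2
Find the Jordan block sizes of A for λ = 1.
Block sizes for λ = 1: [1, 1]

From the dimensions of kernels of powers, the number of Jordan blocks of size at least j is d_j − d_{j−1} where d_j = dim ker(N^j) (with d_0 = 0). Computing the differences gives [2].
The number of blocks of size exactly k is (#blocks of size ≥ k) − (#blocks of size ≥ k + 1), so the partition is: 2 block(s) of size 1.
In nonincreasing order the block sizes are [1, 1].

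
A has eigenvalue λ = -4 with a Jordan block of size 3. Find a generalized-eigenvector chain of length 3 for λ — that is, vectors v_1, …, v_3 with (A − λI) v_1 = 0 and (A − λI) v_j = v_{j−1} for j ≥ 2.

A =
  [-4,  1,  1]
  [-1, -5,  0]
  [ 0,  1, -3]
A Jordan chain for λ = -4 of length 3:
v_1 = (-1, 1, -1)ᵀ
v_2 = (0, -1, 0)ᵀ
v_3 = (1, 0, 0)ᵀ

Let N = A − (-4)·I. We want v_3 with N^3 v_3 = 0 but N^2 v_3 ≠ 0; then v_{j-1} := N · v_j for j = 3, …, 2.

Pick v_3 = (1, 0, 0)ᵀ.
Then v_2 = N · v_3 = (0, -1, 0)ᵀ.
Then v_1 = N · v_2 = (-1, 1, -1)ᵀ.

Sanity check: (A − (-4)·I) v_1 = (0, 0, 0)ᵀ = 0. ✓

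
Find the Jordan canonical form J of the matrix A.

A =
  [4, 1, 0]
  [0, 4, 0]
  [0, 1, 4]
J_2(4) ⊕ J_1(4)

The characteristic polynomial is
  det(x·I − A) = x^3 - 12*x^2 + 48*x - 64 = (x - 4)^3

Eigenvalues and multiplicities (the geometric multiplicity of λ is n − rank(A − λI), which equals the number of Jordan blocks for λ):
  λ = 4: algebraic multiplicity = 3, geometric multiplicity = 2

Determining the block sizes for each eigenvalue:
  λ = 4: 2 blocks summing to 3 forces exactly one block of size 2 and the rest size 1 → block sizes [2, 1]

Assembling the blocks gives a Jordan form
J =
  [4, 1, 0]
  [0, 4, 0]
  [0, 0, 4]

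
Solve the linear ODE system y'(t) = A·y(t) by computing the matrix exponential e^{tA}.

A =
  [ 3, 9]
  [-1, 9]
e^{tA} =
  [-3*t*exp(6*t) + exp(6*t), 9*t*exp(6*t)]
  [-t*exp(6*t), 3*t*exp(6*t) + exp(6*t)]

Strategy: write A = P · J · P⁻¹ where J is a Jordan canonical form, so e^{tA} = P · e^{tJ} · P⁻¹, and e^{tJ} can be computed block-by-block.

A has Jordan form
J =
  [6, 1]
  [0, 6]
(up to reordering of blocks).

Per-block formulas:
  For a 2×2 Jordan block J_2(6): exp(t · J_2(6)) = e^(6t)·(I + t·N), where N is the 2×2 nilpotent shift.

After assembling e^{tJ} and conjugating by P, we get:

e^{tA} =
  [-3*t*exp(6*t) + exp(6*t), 9*t*exp(6*t)]
  [-t*exp(6*t), 3*t*exp(6*t) + exp(6*t)]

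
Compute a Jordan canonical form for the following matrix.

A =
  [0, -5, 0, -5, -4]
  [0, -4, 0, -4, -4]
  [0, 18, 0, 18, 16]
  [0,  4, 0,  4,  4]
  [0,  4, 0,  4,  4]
J_2(0) ⊕ J_1(0) ⊕ J_1(0) ⊕ J_1(4)

The characteristic polynomial is
  det(x·I − A) = x^5 - 4*x^4 = x^4*(x - 4)

Eigenvalues and multiplicities (the geometric multiplicity of λ is n − rank(A − λI), which equals the number of Jordan blocks for λ):
  λ = 0: algebraic multiplicity = 4, geometric multiplicity = 3
  λ = 4: algebraic multiplicity = 1, geometric multiplicity = 1

Determining the block sizes for each eigenvalue:
  λ = 0: 3 blocks summing to 4 forces exactly one block of size 2 and the rest size 1 → block sizes [2, 1, 1]
  λ = 4: one block (gm = 1), so the single block has size am = 1 → block sizes [1]

Assembling the blocks gives a Jordan form
J =
  [0, 1, 0, 0, 0]
  [0, 0, 0, 0, 0]
  [0, 0, 0, 0, 0]
  [0, 0, 0, 0, 0]
  [0, 0, 0, 0, 4]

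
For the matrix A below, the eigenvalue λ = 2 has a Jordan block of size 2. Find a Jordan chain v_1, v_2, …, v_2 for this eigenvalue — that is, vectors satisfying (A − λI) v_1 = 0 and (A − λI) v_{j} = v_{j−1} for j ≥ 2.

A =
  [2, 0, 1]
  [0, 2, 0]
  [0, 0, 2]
A Jordan chain for λ = 2 of length 2:
v_1 = (1, 0, 0)ᵀ
v_2 = (0, 0, 1)ᵀ

Let N = A − (2)·I. We want v_2 with N^2 v_2 = 0 but N^1 v_2 ≠ 0; then v_{j-1} := N · v_j for j = 2, …, 2.

Pick v_2 = (0, 0, 1)ᵀ.
Then v_1 = N · v_2 = (1, 0, 0)ᵀ.

Sanity check: (A − (2)·I) v_1 = (0, 0, 0)ᵀ = 0. ✓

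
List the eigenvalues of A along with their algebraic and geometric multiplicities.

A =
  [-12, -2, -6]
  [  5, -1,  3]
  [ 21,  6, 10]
λ = -2: alg = 2, geom = 1; λ = 1: alg = 1, geom = 1

Step 1 — factor the characteristic polynomial to read off the algebraic multiplicities:
  χ_A(x) = (x - 1)*(x + 2)^2

Step 2 — compute geometric multiplicities via the rank-nullity identity g(λ) = n − rank(A − λI):
  rank(A − (-2)·I) = 2, so dim ker(A − (-2)·I) = n − 2 = 1
  rank(A − (1)·I) = 2, so dim ker(A − (1)·I) = n − 2 = 1

Summary:
  λ = -2: algebraic multiplicity = 2, geometric multiplicity = 1
  λ = 1: algebraic multiplicity = 1, geometric multiplicity = 1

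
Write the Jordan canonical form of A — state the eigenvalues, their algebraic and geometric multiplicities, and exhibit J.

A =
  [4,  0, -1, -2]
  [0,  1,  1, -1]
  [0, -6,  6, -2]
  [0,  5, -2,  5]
J_3(4) ⊕ J_1(4)

The characteristic polynomial is
  det(x·I − A) = x^4 - 16*x^3 + 96*x^2 - 256*x + 256 = (x - 4)^4

Eigenvalues and multiplicities (the geometric multiplicity of λ is n − rank(A − λI), which equals the number of Jordan blocks for λ):
  λ = 4: algebraic multiplicity = 4, geometric multiplicity = 2

Determining the block sizes for each eigenvalue:
  λ = 4: with am = 4 and gm = 2, the partition is not yet determined (e.g. several partitions of 4 into 2 parts exist). Let N = A − (4)·I. Computing rank(N^1) = 2, rank(N^2) = 1, rank(N^3) = 0; the number of blocks of size ≥ j is rank(N^{j−1}) − rank(N^j), giving [2, 1, 1]. So we have 1 block(s) of size 3, 1 block(s) of size 1 → block sizes [3, 1]

Assembling the blocks gives a Jordan form
J =
  [4, 1, 0, 0]
  [0, 4, 1, 0]
  [0, 0, 4, 0]
  [0, 0, 0, 4]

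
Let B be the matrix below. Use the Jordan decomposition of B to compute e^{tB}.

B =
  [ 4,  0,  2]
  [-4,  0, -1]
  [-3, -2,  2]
e^{tB} =
  [-t^2*exp(2*t) + 2*t*exp(2*t) + exp(2*t), -2*t^2*exp(2*t), 2*t^2*exp(2*t) + 2*t*exp(2*t)]
  [3*t^2*exp(2*t)/2 - 4*t*exp(2*t), 3*t^2*exp(2*t) - 2*t*exp(2*t) + exp(2*t), -3*t^2*exp(2*t) - t*exp(2*t)]
  [t^2*exp(2*t) - 3*t*exp(2*t), 2*t^2*exp(2*t) - 2*t*exp(2*t), -2*t^2*exp(2*t) + exp(2*t)]

Strategy: write B = P · J · P⁻¹ where J is a Jordan canonical form, so e^{tB} = P · e^{tJ} · P⁻¹, and e^{tJ} can be computed block-by-block.

B has Jordan form
J =
  [2, 1, 0]
  [0, 2, 1]
  [0, 0, 2]
(up to reordering of blocks).

Per-block formulas:
  For a 3×3 Jordan block J_3(2): exp(t · J_3(2)) = e^(2t)·(I + t·N + (t^2/2)·N^2), where N is the 3×3 nilpotent shift.

After assembling e^{tJ} and conjugating by P, we get:

e^{tB} =
  [-t^2*exp(2*t) + 2*t*exp(2*t) + exp(2*t), -2*t^2*exp(2*t), 2*t^2*exp(2*t) + 2*t*exp(2*t)]
  [3*t^2*exp(2*t)/2 - 4*t*exp(2*t), 3*t^2*exp(2*t) - 2*t*exp(2*t) + exp(2*t), -3*t^2*exp(2*t) - t*exp(2*t)]
  [t^2*exp(2*t) - 3*t*exp(2*t), 2*t^2*exp(2*t) - 2*t*exp(2*t), -2*t^2*exp(2*t) + exp(2*t)]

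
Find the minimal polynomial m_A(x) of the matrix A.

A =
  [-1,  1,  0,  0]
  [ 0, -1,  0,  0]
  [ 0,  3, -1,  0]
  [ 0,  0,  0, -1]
x^2 + 2*x + 1

The characteristic polynomial is χ_A(x) = (x + 1)^4, so the eigenvalues are known. The minimal polynomial is
  m_A(x) = Π_λ (x − λ)^{k_λ}
where k_λ is the size of the *largest* Jordan block for λ (equivalently, the smallest k with (A − λI)^k v = 0 for every generalised eigenvector v of λ).

  λ = -1: largest Jordan block has size 2, contributing (x + 1)^2

So m_A(x) = (x + 1)^2 = x^2 + 2*x + 1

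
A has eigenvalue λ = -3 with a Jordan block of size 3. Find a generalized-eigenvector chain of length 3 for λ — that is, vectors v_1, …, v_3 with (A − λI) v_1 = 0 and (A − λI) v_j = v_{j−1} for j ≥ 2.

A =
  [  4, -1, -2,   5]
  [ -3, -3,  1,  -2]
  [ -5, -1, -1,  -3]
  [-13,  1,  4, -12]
A Jordan chain for λ = -3 of length 3:
v_1 = (-3, 0, -3, 3)ᵀ
v_2 = (7, -3, -5, -13)ᵀ
v_3 = (1, 0, 0, 0)ᵀ

Let N = A − (-3)·I. We want v_3 with N^3 v_3 = 0 but N^2 v_3 ≠ 0; then v_{j-1} := N · v_j for j = 3, …, 2.

Pick v_3 = (1, 0, 0, 0)ᵀ.
Then v_2 = N · v_3 = (7, -3, -5, -13)ᵀ.
Then v_1 = N · v_2 = (-3, 0, -3, 3)ᵀ.

Sanity check: (A − (-3)·I) v_1 = (0, 0, 0, 0)ᵀ = 0. ✓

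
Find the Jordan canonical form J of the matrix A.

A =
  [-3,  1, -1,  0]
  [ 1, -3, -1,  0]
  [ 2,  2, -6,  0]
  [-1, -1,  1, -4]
J_2(-4) ⊕ J_1(-4) ⊕ J_1(-4)

The characteristic polynomial is
  det(x·I − A) = x^4 + 16*x^3 + 96*x^2 + 256*x + 256 = (x + 4)^4

Eigenvalues and multiplicities (the geometric multiplicity of λ is n − rank(A − λI), which equals the number of Jordan blocks for λ):
  λ = -4: algebraic multiplicity = 4, geometric multiplicity = 3

Determining the block sizes for each eigenvalue:
  λ = -4: 3 blocks summing to 4 forces exactly one block of size 2 and the rest size 1 → block sizes [2, 1, 1]

Assembling the blocks gives a Jordan form
J =
  [-4,  1,  0,  0]
  [ 0, -4,  0,  0]
  [ 0,  0, -4,  0]
  [ 0,  0,  0, -4]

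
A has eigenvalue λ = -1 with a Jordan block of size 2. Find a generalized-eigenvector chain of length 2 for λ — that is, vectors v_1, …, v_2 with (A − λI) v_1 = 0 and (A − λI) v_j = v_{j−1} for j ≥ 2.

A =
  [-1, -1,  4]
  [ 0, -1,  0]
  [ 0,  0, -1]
A Jordan chain for λ = -1 of length 2:
v_1 = (-1, 0, 0)ᵀ
v_2 = (0, 1, 0)ᵀ

Let N = A − (-1)·I. We want v_2 with N^2 v_2 = 0 but N^1 v_2 ≠ 0; then v_{j-1} := N · v_j for j = 2, …, 2.

Pick v_2 = (0, 1, 0)ᵀ.
Then v_1 = N · v_2 = (-1, 0, 0)ᵀ.

Sanity check: (A − (-1)·I) v_1 = (0, 0, 0)ᵀ = 0. ✓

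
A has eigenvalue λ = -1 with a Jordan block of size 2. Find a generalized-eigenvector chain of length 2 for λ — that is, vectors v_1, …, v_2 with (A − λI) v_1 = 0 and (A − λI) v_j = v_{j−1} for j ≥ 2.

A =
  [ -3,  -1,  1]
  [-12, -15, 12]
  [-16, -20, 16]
A Jordan chain for λ = -1 of length 2:
v_1 = (-2, -12, -16)ᵀ
v_2 = (1, 0, 0)ᵀ

Let N = A − (-1)·I. We want v_2 with N^2 v_2 = 0 but N^1 v_2 ≠ 0; then v_{j-1} := N · v_j for j = 2, …, 2.

Pick v_2 = (1, 0, 0)ᵀ.
Then v_1 = N · v_2 = (-2, -12, -16)ᵀ.

Sanity check: (A − (-1)·I) v_1 = (0, 0, 0)ᵀ = 0. ✓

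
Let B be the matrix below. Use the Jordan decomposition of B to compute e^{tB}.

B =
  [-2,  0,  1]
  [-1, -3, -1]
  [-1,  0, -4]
e^{tB} =
  [t*exp(-3*t) + exp(-3*t), 0, t*exp(-3*t)]
  [-t*exp(-3*t), exp(-3*t), -t*exp(-3*t)]
  [-t*exp(-3*t), 0, -t*exp(-3*t) + exp(-3*t)]

Strategy: write B = P · J · P⁻¹ where J is a Jordan canonical form, so e^{tB} = P · e^{tJ} · P⁻¹, and e^{tJ} can be computed block-by-block.

B has Jordan form
J =
  [-3,  1,  0]
  [ 0, -3,  0]
  [ 0,  0, -3]
(up to reordering of blocks).

Per-block formulas:
  For a 2×2 Jordan block J_2(-3): exp(t · J_2(-3)) = e^(-3t)·(I + t·N), where N is the 2×2 nilpotent shift.
  For a 1×1 block at λ = -3: exp(t · [-3]) = [e^(-3t)].

After assembling e^{tJ} and conjugating by P, we get:

e^{tB} =
  [t*exp(-3*t) + exp(-3*t), 0, t*exp(-3*t)]
  [-t*exp(-3*t), exp(-3*t), -t*exp(-3*t)]
  [-t*exp(-3*t), 0, -t*exp(-3*t) + exp(-3*t)]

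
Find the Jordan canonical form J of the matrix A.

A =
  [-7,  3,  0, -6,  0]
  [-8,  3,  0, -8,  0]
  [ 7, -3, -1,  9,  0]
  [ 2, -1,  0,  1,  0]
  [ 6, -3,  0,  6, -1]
J_2(-1) ⊕ J_2(-1) ⊕ J_1(-1)

The characteristic polynomial is
  det(x·I − A) = x^5 + 5*x^4 + 10*x^3 + 10*x^2 + 5*x + 1 = (x + 1)^5

Eigenvalues and multiplicities (the geometric multiplicity of λ is n − rank(A − λI), which equals the number of Jordan blocks for λ):
  λ = -1: algebraic multiplicity = 5, geometric multiplicity = 3

Determining the block sizes for each eigenvalue:
  λ = -1: with am = 5 and gm = 3, the partition is not yet determined (e.g. several partitions of 5 into 3 parts exist). Let N = A − (-1)·I. Computing rank(N^1) = 2, rank(N^2) = 0; the number of blocks of size ≥ j is rank(N^{j−1}) − rank(N^j), giving [3, 2]. So we have 2 block(s) of size 2, 1 block(s) of size 1 → block sizes [2, 2, 1]

Assembling the blocks gives a Jordan form
J =
  [-1,  1,  0,  0,  0]
  [ 0, -1,  0,  0,  0]
  [ 0,  0, -1,  1,  0]
  [ 0,  0,  0, -1,  0]
  [ 0,  0,  0,  0, -1]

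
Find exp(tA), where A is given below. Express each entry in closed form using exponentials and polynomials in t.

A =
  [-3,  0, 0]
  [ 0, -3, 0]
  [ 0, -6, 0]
e^{tA} =
  [exp(-3*t), 0, 0]
  [0, exp(-3*t), 0]
  [0, -2 + 2*exp(-3*t), 1]

Strategy: write A = P · J · P⁻¹ where J is a Jordan canonical form, so e^{tA} = P · e^{tJ} · P⁻¹, and e^{tJ} can be computed block-by-block.

A has Jordan form
J =
  [-3,  0, 0]
  [ 0, -3, 0]
  [ 0,  0, 0]
(up to reordering of blocks).

Per-block formulas:
  For a 1×1 block at λ = 0: exp(t · [0]) = [e^(0t)].
  For a 1×1 block at λ = -3: exp(t · [-3]) = [e^(-3t)].

After assembling e^{tJ} and conjugating by P, we get:

e^{tA} =
  [exp(-3*t), 0, 0]
  [0, exp(-3*t), 0]
  [0, -2 + 2*exp(-3*t), 1]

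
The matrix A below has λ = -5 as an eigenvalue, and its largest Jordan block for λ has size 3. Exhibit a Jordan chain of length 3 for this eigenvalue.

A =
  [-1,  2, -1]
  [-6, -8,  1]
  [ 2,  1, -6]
A Jordan chain for λ = -5 of length 3:
v_1 = (2, -4, 0)ᵀ
v_2 = (4, -6, 2)ᵀ
v_3 = (1, 0, 0)ᵀ

Let N = A − (-5)·I. We want v_3 with N^3 v_3 = 0 but N^2 v_3 ≠ 0; then v_{j-1} := N · v_j for j = 3, …, 2.

Pick v_3 = (1, 0, 0)ᵀ.
Then v_2 = N · v_3 = (4, -6, 2)ᵀ.
Then v_1 = N · v_2 = (2, -4, 0)ᵀ.

Sanity check: (A − (-5)·I) v_1 = (0, 0, 0)ᵀ = 0. ✓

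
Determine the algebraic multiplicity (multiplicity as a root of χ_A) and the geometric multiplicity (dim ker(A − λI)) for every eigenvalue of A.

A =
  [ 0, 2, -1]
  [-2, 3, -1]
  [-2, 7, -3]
λ = 0: alg = 3, geom = 1

Step 1 — factor the characteristic polynomial to read off the algebraic multiplicities:
  χ_A(x) = x^3

Step 2 — compute geometric multiplicities via the rank-nullity identity g(λ) = n − rank(A − λI):
  rank(A − (0)·I) = 2, so dim ker(A − (0)·I) = n − 2 = 1

Summary:
  λ = 0: algebraic multiplicity = 3, geometric multiplicity = 1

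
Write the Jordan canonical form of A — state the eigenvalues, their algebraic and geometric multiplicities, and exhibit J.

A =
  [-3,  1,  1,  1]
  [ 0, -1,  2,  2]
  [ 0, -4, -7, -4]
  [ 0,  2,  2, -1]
J_2(-3) ⊕ J_1(-3) ⊕ J_1(-3)

The characteristic polynomial is
  det(x·I − A) = x^4 + 12*x^3 + 54*x^2 + 108*x + 81 = (x + 3)^4

Eigenvalues and multiplicities (the geometric multiplicity of λ is n − rank(A − λI), which equals the number of Jordan blocks for λ):
  λ = -3: algebraic multiplicity = 4, geometric multiplicity = 3

Determining the block sizes for each eigenvalue:
  λ = -3: 3 blocks summing to 4 forces exactly one block of size 2 and the rest size 1 → block sizes [2, 1, 1]

Assembling the blocks gives a Jordan form
J =
  [-3,  1,  0,  0]
  [ 0, -3,  0,  0]
  [ 0,  0, -3,  0]
  [ 0,  0,  0, -3]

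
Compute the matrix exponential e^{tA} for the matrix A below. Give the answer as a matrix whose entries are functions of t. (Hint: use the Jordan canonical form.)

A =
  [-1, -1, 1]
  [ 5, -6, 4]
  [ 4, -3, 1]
e^{tA} =
  [t*exp(-2*t) + exp(-2*t), -t*exp(-2*t), t*exp(-2*t)]
  [t^2*exp(-2*t)/2 + 5*t*exp(-2*t), -t^2*exp(-2*t)/2 - 4*t*exp(-2*t) + exp(-2*t), t^2*exp(-2*t)/2 + 4*t*exp(-2*t)]
  [t^2*exp(-2*t)/2 + 4*t*exp(-2*t), -t^2*exp(-2*t)/2 - 3*t*exp(-2*t), t^2*exp(-2*t)/2 + 3*t*exp(-2*t) + exp(-2*t)]

Strategy: write A = P · J · P⁻¹ where J is a Jordan canonical form, so e^{tA} = P · e^{tJ} · P⁻¹, and e^{tJ} can be computed block-by-block.

A has Jordan form
J =
  [-2,  1,  0]
  [ 0, -2,  1]
  [ 0,  0, -2]
(up to reordering of blocks).

Per-block formulas:
  For a 3×3 Jordan block J_3(-2): exp(t · J_3(-2)) = e^(-2t)·(I + t·N + (t^2/2)·N^2), where N is the 3×3 nilpotent shift.

After assembling e^{tJ} and conjugating by P, we get:

e^{tA} =
  [t*exp(-2*t) + exp(-2*t), -t*exp(-2*t), t*exp(-2*t)]
  [t^2*exp(-2*t)/2 + 5*t*exp(-2*t), -t^2*exp(-2*t)/2 - 4*t*exp(-2*t) + exp(-2*t), t^2*exp(-2*t)/2 + 4*t*exp(-2*t)]
  [t^2*exp(-2*t)/2 + 4*t*exp(-2*t), -t^2*exp(-2*t)/2 - 3*t*exp(-2*t), t^2*exp(-2*t)/2 + 3*t*exp(-2*t) + exp(-2*t)]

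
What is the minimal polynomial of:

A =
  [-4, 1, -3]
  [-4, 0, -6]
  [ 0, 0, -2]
x^2 + 4*x + 4

The characteristic polynomial is χ_A(x) = (x + 2)^3, so the eigenvalues are known. The minimal polynomial is
  m_A(x) = Π_λ (x − λ)^{k_λ}
where k_λ is the size of the *largest* Jordan block for λ (equivalently, the smallest k with (A − λI)^k v = 0 for every generalised eigenvector v of λ).

  λ = -2: largest Jordan block has size 2, contributing (x + 2)^2

So m_A(x) = (x + 2)^2 = x^2 + 4*x + 4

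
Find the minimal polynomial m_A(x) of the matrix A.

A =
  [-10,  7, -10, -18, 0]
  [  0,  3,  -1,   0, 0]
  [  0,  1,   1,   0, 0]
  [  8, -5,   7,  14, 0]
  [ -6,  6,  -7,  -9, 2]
x^3 - 6*x^2 + 12*x - 8

The characteristic polynomial is χ_A(x) = (x - 2)^5, so the eigenvalues are known. The minimal polynomial is
  m_A(x) = Π_λ (x − λ)^{k_λ}
where k_λ is the size of the *largest* Jordan block for λ (equivalently, the smallest k with (A − λI)^k v = 0 for every generalised eigenvector v of λ).

  λ = 2: largest Jordan block has size 3, contributing (x − 2)^3

So m_A(x) = (x - 2)^3 = x^3 - 6*x^2 + 12*x - 8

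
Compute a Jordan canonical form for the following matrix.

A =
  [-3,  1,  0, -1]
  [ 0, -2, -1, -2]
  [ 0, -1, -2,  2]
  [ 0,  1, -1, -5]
J_2(-3) ⊕ J_2(-3)

The characteristic polynomial is
  det(x·I − A) = x^4 + 12*x^3 + 54*x^2 + 108*x + 81 = (x + 3)^4

Eigenvalues and multiplicities (the geometric multiplicity of λ is n − rank(A − λI), which equals the number of Jordan blocks for λ):
  λ = -3: algebraic multiplicity = 4, geometric multiplicity = 2

Determining the block sizes for each eigenvalue:
  λ = -3: with am = 4 and gm = 2, the partition is not yet determined (e.g. several partitions of 4 into 2 parts exist). Let N = A − (-3)·I. Computing rank(N^1) = 2, rank(N^2) = 0; the number of blocks of size ≥ j is rank(N^{j−1}) − rank(N^j), giving [2, 2]. So we have 2 block(s) of size 2 → block sizes [2, 2]

Assembling the blocks gives a Jordan form
J =
  [-3,  1,  0,  0]
  [ 0, -3,  0,  0]
  [ 0,  0, -3,  1]
  [ 0,  0,  0, -3]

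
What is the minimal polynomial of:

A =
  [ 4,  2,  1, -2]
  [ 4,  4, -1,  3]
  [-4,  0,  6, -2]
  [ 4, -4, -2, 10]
x^2 - 12*x + 36

The characteristic polynomial is χ_A(x) = (x - 6)^4, so the eigenvalues are known. The minimal polynomial is
  m_A(x) = Π_λ (x − λ)^{k_λ}
where k_λ is the size of the *largest* Jordan block for λ (equivalently, the smallest k with (A − λI)^k v = 0 for every generalised eigenvector v of λ).

  λ = 6: largest Jordan block has size 2, contributing (x − 6)^2

So m_A(x) = (x - 6)^2 = x^2 - 12*x + 36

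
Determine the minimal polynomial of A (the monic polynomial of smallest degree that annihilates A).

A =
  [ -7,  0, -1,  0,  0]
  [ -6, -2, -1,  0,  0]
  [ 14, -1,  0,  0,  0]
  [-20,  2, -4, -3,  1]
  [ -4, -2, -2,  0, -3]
x^3 + 9*x^2 + 27*x + 27

The characteristic polynomial is χ_A(x) = (x + 3)^5, so the eigenvalues are known. The minimal polynomial is
  m_A(x) = Π_λ (x − λ)^{k_λ}
where k_λ is the size of the *largest* Jordan block for λ (equivalently, the smallest k with (A − λI)^k v = 0 for every generalised eigenvector v of λ).

  λ = -3: largest Jordan block has size 3, contributing (x + 3)^3

So m_A(x) = (x + 3)^3 = x^3 + 9*x^2 + 27*x + 27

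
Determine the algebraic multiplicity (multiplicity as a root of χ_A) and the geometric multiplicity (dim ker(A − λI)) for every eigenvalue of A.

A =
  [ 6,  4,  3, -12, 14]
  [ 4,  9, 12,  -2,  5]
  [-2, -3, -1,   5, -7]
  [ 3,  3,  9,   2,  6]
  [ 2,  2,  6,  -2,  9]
λ = 5: alg = 5, geom = 2

Step 1 — factor the characteristic polynomial to read off the algebraic multiplicities:
  χ_A(x) = (x - 5)^5

Step 2 — compute geometric multiplicities via the rank-nullity identity g(λ) = n − rank(A − λI):
  rank(A − (5)·I) = 3, so dim ker(A − (5)·I) = n − 3 = 2

Summary:
  λ = 5: algebraic multiplicity = 5, geometric multiplicity = 2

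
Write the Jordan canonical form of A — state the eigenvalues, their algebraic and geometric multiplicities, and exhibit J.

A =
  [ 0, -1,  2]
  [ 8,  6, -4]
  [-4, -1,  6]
J_2(4) ⊕ J_1(4)

The characteristic polynomial is
  det(x·I − A) = x^3 - 12*x^2 + 48*x - 64 = (x - 4)^3

Eigenvalues and multiplicities (the geometric multiplicity of λ is n − rank(A − λI), which equals the number of Jordan blocks for λ):
  λ = 4: algebraic multiplicity = 3, geometric multiplicity = 2

Determining the block sizes for each eigenvalue:
  λ = 4: 2 blocks summing to 3 forces exactly one block of size 2 and the rest size 1 → block sizes [2, 1]

Assembling the blocks gives a Jordan form
J =
  [4, 1, 0]
  [0, 4, 0]
  [0, 0, 4]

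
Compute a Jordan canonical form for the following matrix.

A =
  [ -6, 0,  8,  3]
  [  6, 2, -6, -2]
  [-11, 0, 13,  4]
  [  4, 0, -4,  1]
J_1(2) ⊕ J_1(2) ⊕ J_2(3)

The characteristic polynomial is
  det(x·I − A) = x^4 - 10*x^3 + 37*x^2 - 60*x + 36 = (x - 3)^2*(x - 2)^2

Eigenvalues and multiplicities (the geometric multiplicity of λ is n − rank(A − λI), which equals the number of Jordan blocks for λ):
  λ = 2: algebraic multiplicity = 2, geometric multiplicity = 2
  λ = 3: algebraic multiplicity = 2, geometric multiplicity = 1

Determining the block sizes for each eigenvalue:
  λ = 2: gm = am = 2, so every block has size 1 → block sizes [1, 1]
  λ = 3: one block (gm = 1), so the single block has size am = 2 → block sizes [2]

Assembling the blocks gives a Jordan form
J =
  [2, 0, 0, 0]
  [0, 2, 0, 0]
  [0, 0, 3, 1]
  [0, 0, 0, 3]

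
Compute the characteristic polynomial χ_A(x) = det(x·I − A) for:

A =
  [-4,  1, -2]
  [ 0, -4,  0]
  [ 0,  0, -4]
x^3 + 12*x^2 + 48*x + 64

Expanding det(x·I − A) (e.g. by cofactor expansion or by noting that A is similar to its Jordan form J, which has the same characteristic polynomial as A) gives
  χ_A(x) = x^3 + 12*x^2 + 48*x + 64
which factors as (x + 4)^3. The eigenvalues (with algebraic multiplicities) are λ = -4 with multiplicity 3.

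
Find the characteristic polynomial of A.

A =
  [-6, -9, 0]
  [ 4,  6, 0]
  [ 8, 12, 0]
x^3

Expanding det(x·I − A) (e.g. by cofactor expansion or by noting that A is similar to its Jordan form J, which has the same characteristic polynomial as A) gives
  χ_A(x) = x^3
which factors as x^3. The eigenvalues (with algebraic multiplicities) are λ = 0 with multiplicity 3.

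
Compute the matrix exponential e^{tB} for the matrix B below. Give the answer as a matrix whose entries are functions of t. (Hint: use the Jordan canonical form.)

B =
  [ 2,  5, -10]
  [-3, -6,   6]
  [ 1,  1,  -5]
e^{tB} =
  [5*t*exp(-3*t) + exp(-3*t), 5*t*exp(-3*t), -10*t*exp(-3*t)]
  [-3*t*exp(-3*t), -3*t*exp(-3*t) + exp(-3*t), 6*t*exp(-3*t)]
  [t*exp(-3*t), t*exp(-3*t), -2*t*exp(-3*t) + exp(-3*t)]

Strategy: write B = P · J · P⁻¹ where J is a Jordan canonical form, so e^{tB} = P · e^{tJ} · P⁻¹, and e^{tJ} can be computed block-by-block.

B has Jordan form
J =
  [-3,  1,  0]
  [ 0, -3,  0]
  [ 0,  0, -3]
(up to reordering of blocks).

Per-block formulas:
  For a 2×2 Jordan block J_2(-3): exp(t · J_2(-3)) = e^(-3t)·(I + t·N), where N is the 2×2 nilpotent shift.
  For a 1×1 block at λ = -3: exp(t · [-3]) = [e^(-3t)].

After assembling e^{tJ} and conjugating by P, we get:

e^{tB} =
  [5*t*exp(-3*t) + exp(-3*t), 5*t*exp(-3*t), -10*t*exp(-3*t)]
  [-3*t*exp(-3*t), -3*t*exp(-3*t) + exp(-3*t), 6*t*exp(-3*t)]
  [t*exp(-3*t), t*exp(-3*t), -2*t*exp(-3*t) + exp(-3*t)]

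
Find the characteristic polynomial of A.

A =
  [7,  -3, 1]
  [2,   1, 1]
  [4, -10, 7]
x^3 - 15*x^2 + 75*x - 125

Expanding det(x·I − A) (e.g. by cofactor expansion or by noting that A is similar to its Jordan form J, which has the same characteristic polynomial as A) gives
  χ_A(x) = x^3 - 15*x^2 + 75*x - 125
which factors as (x - 5)^3. The eigenvalues (with algebraic multiplicities) are λ = 5 with multiplicity 3.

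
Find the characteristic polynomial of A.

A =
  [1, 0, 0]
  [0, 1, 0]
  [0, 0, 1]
x^3 - 3*x^2 + 3*x - 1

Expanding det(x·I − A) (e.g. by cofactor expansion or by noting that A is similar to its Jordan form J, which has the same characteristic polynomial as A) gives
  χ_A(x) = x^3 - 3*x^2 + 3*x - 1
which factors as (x - 1)^3. The eigenvalues (with algebraic multiplicities) are λ = 1 with multiplicity 3.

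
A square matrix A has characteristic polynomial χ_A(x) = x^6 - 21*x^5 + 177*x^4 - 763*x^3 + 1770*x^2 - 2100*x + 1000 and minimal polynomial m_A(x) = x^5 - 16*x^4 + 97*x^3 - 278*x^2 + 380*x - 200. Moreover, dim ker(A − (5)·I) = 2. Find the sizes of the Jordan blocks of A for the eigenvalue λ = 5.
Block sizes for λ = 5: [2, 1]

Step 1 — from the characteristic polynomial, algebraic multiplicity of λ = 5 is 3. From dim ker(A − (5)·I) = 2, there are exactly 2 Jordan blocks for λ = 5.
Step 2 — from the minimal polynomial, the factor (x − 5)^2 tells us the largest block for λ = 5 has size 2.
Step 3 — with total size 3, 2 blocks, and largest block 2, the block sizes (in nonincreasing order) are [2, 1].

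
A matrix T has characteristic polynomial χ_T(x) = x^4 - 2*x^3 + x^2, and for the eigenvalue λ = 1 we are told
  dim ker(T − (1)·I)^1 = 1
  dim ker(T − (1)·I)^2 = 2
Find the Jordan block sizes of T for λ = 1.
Block sizes for λ = 1: [2]

From the dimensions of kernels of powers, the number of Jordan blocks of size at least j is d_j − d_{j−1} where d_j = dim ker(N^j) (with d_0 = 0). Computing the differences gives [1, 1].
The number of blocks of size exactly k is (#blocks of size ≥ k) − (#blocks of size ≥ k + 1), so the partition is: 1 block(s) of size 2.
In nonincreasing order the block sizes are [2].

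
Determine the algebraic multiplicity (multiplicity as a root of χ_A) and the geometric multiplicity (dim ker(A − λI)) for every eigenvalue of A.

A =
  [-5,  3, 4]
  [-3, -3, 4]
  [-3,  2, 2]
λ = -2: alg = 3, geom = 1

Step 1 — factor the characteristic polynomial to read off the algebraic multiplicities:
  χ_A(x) = (x + 2)^3

Step 2 — compute geometric multiplicities via the rank-nullity identity g(λ) = n − rank(A − λI):
  rank(A − (-2)·I) = 2, so dim ker(A − (-2)·I) = n − 2 = 1

Summary:
  λ = -2: algebraic multiplicity = 3, geometric multiplicity = 1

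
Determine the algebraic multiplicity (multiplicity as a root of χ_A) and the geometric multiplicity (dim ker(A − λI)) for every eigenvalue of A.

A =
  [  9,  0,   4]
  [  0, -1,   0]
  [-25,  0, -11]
λ = -1: alg = 3, geom = 2

Step 1 — factor the characteristic polynomial to read off the algebraic multiplicities:
  χ_A(x) = (x + 1)^3

Step 2 — compute geometric multiplicities via the rank-nullity identity g(λ) = n − rank(A − λI):
  rank(A − (-1)·I) = 1, so dim ker(A − (-1)·I) = n − 1 = 2

Summary:
  λ = -1: algebraic multiplicity = 3, geometric multiplicity = 2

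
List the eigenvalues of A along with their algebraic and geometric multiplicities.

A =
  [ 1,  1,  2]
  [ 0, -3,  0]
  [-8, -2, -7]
λ = -3: alg = 3, geom = 2

Step 1 — factor the characteristic polynomial to read off the algebraic multiplicities:
  χ_A(x) = (x + 3)^3

Step 2 — compute geometric multiplicities via the rank-nullity identity g(λ) = n − rank(A − λI):
  rank(A − (-3)·I) = 1, so dim ker(A − (-3)·I) = n − 1 = 2

Summary:
  λ = -3: algebraic multiplicity = 3, geometric multiplicity = 2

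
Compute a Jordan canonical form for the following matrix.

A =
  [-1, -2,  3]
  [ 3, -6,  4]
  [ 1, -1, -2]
J_3(-3)

The characteristic polynomial is
  det(x·I − A) = x^3 + 9*x^2 + 27*x + 27 = (x + 3)^3

Eigenvalues and multiplicities (the geometric multiplicity of λ is n − rank(A − λI), which equals the number of Jordan blocks for λ):
  λ = -3: algebraic multiplicity = 3, geometric multiplicity = 1

Determining the block sizes for each eigenvalue:
  λ = -3: one block (gm = 1), so the single block has size am = 3 → block sizes [3]

Assembling the blocks gives a Jordan form
J =
  [-3,  1,  0]
  [ 0, -3,  1]
  [ 0,  0, -3]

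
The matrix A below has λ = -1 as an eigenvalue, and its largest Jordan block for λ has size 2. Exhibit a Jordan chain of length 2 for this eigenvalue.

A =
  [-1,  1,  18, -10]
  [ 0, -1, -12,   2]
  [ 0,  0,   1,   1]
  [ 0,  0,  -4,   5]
A Jordan chain for λ = -1 of length 2:
v_1 = (1, 0, 0, 0)ᵀ
v_2 = (0, 1, 0, 0)ᵀ

Let N = A − (-1)·I. We want v_2 with N^2 v_2 = 0 but N^1 v_2 ≠ 0; then v_{j-1} := N · v_j for j = 2, …, 2.

Pick v_2 = (0, 1, 0, 0)ᵀ.
Then v_1 = N · v_2 = (1, 0, 0, 0)ᵀ.

Sanity check: (A − (-1)·I) v_1 = (0, 0, 0, 0)ᵀ = 0. ✓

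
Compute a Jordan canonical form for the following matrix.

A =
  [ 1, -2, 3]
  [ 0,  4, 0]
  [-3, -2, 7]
J_2(4) ⊕ J_1(4)

The characteristic polynomial is
  det(x·I − A) = x^3 - 12*x^2 + 48*x - 64 = (x - 4)^3

Eigenvalues and multiplicities (the geometric multiplicity of λ is n − rank(A − λI), which equals the number of Jordan blocks for λ):
  λ = 4: algebraic multiplicity = 3, geometric multiplicity = 2

Determining the block sizes for each eigenvalue:
  λ = 4: 2 blocks summing to 3 forces exactly one block of size 2 and the rest size 1 → block sizes [2, 1]

Assembling the blocks gives a Jordan form
J =
  [4, 1, 0]
  [0, 4, 0]
  [0, 0, 4]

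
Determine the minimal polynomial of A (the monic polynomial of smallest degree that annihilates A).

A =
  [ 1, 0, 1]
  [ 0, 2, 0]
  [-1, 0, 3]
x^2 - 4*x + 4

The characteristic polynomial is χ_A(x) = (x - 2)^3, so the eigenvalues are known. The minimal polynomial is
  m_A(x) = Π_λ (x − λ)^{k_λ}
where k_λ is the size of the *largest* Jordan block for λ (equivalently, the smallest k with (A − λI)^k v = 0 for every generalised eigenvector v of λ).

  λ = 2: largest Jordan block has size 2, contributing (x − 2)^2

So m_A(x) = (x - 2)^2 = x^2 - 4*x + 4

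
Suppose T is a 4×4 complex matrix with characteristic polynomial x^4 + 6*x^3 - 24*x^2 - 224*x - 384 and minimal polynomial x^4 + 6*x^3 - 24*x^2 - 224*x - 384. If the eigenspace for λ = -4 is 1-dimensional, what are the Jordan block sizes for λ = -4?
Block sizes for λ = -4: [3]

Step 1 — from the characteristic polynomial, algebraic multiplicity of λ = -4 is 3. From dim ker(T − (-4)·I) = 1, there are exactly 1 Jordan blocks for λ = -4.
Step 2 — from the minimal polynomial, the factor (x + 4)^3 tells us the largest block for λ = -4 has size 3.
Step 3 — with total size 3, 1 blocks, and largest block 3, the block sizes (in nonincreasing order) are [3].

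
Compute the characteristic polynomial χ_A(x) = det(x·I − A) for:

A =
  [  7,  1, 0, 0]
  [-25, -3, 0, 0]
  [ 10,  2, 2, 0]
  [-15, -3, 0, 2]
x^4 - 8*x^3 + 24*x^2 - 32*x + 16

Expanding det(x·I − A) (e.g. by cofactor expansion or by noting that A is similar to its Jordan form J, which has the same characteristic polynomial as A) gives
  χ_A(x) = x^4 - 8*x^3 + 24*x^2 - 32*x + 16
which factors as (x - 2)^4. The eigenvalues (with algebraic multiplicities) are λ = 2 with multiplicity 4.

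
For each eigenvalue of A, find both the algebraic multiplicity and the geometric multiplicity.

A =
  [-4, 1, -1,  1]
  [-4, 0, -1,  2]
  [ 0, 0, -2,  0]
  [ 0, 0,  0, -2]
λ = -2: alg = 4, geom = 2

Step 1 — factor the characteristic polynomial to read off the algebraic multiplicities:
  χ_A(x) = (x + 2)^4

Step 2 — compute geometric multiplicities via the rank-nullity identity g(λ) = n − rank(A − λI):
  rank(A − (-2)·I) = 2, so dim ker(A − (-2)·I) = n − 2 = 2

Summary:
  λ = -2: algebraic multiplicity = 4, geometric multiplicity = 2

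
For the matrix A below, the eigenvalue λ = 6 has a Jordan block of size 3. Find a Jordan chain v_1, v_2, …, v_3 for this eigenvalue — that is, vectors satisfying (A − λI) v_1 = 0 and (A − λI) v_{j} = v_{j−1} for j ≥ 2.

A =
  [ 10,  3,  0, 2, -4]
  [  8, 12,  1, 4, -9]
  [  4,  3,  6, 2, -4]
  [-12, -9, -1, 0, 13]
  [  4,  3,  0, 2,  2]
A Jordan chain for λ = 6 of length 3:
v_1 = (1, 2, 1, -3, 1)ᵀ
v_2 = (0, 1, 0, -1, 0)ᵀ
v_3 = (0, 0, 1, 0, 0)ᵀ

Let N = A − (6)·I. We want v_3 with N^3 v_3 = 0 but N^2 v_3 ≠ 0; then v_{j-1} := N · v_j for j = 3, …, 2.

Pick v_3 = (0, 0, 1, 0, 0)ᵀ.
Then v_2 = N · v_3 = (0, 1, 0, -1, 0)ᵀ.
Then v_1 = N · v_2 = (1, 2, 1, -3, 1)ᵀ.

Sanity check: (A − (6)·I) v_1 = (0, 0, 0, 0, 0)ᵀ = 0. ✓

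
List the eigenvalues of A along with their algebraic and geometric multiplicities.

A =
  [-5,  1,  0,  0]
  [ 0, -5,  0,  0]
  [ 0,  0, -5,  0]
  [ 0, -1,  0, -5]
λ = -5: alg = 4, geom = 3

Step 1 — factor the characteristic polynomial to read off the algebraic multiplicities:
  χ_A(x) = (x + 5)^4

Step 2 — compute geometric multiplicities via the rank-nullity identity g(λ) = n − rank(A − λI):
  rank(A − (-5)·I) = 1, so dim ker(A − (-5)·I) = n − 1 = 3

Summary:
  λ = -5: algebraic multiplicity = 4, geometric multiplicity = 3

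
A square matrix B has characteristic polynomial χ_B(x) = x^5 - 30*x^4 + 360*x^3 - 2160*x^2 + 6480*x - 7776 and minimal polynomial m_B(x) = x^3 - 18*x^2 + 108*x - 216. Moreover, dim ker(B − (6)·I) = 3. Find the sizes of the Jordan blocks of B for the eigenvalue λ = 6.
Block sizes for λ = 6: [3, 1, 1]

Step 1 — from the characteristic polynomial, algebraic multiplicity of λ = 6 is 5. From dim ker(B − (6)·I) = 3, there are exactly 3 Jordan blocks for λ = 6.
Step 2 — from the minimal polynomial, the factor (x − 6)^3 tells us the largest block for λ = 6 has size 3.
Step 3 — with total size 5, 3 blocks, and largest block 3, the block sizes (in nonincreasing order) are [3, 1, 1].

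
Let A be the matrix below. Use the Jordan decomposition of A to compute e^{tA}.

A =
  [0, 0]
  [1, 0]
e^{tA} =
  [1, 0]
  [t, 1]

Strategy: write A = P · J · P⁻¹ where J is a Jordan canonical form, so e^{tA} = P · e^{tJ} · P⁻¹, and e^{tJ} can be computed block-by-block.

A has Jordan form
J =
  [0, 1]
  [0, 0]
(up to reordering of blocks).

Per-block formulas:
  For a 2×2 Jordan block J_2(0): exp(t · J_2(0)) = e^(0t)·(I + t·N), where N is the 2×2 nilpotent shift.

After assembling e^{tJ} and conjugating by P, we get:

e^{tA} =
  [1, 0]
  [t, 1]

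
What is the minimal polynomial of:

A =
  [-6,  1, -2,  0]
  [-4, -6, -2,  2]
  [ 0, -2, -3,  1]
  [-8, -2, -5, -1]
x^2 + 8*x + 16

The characteristic polynomial is χ_A(x) = (x + 4)^4, so the eigenvalues are known. The minimal polynomial is
  m_A(x) = Π_λ (x − λ)^{k_λ}
where k_λ is the size of the *largest* Jordan block for λ (equivalently, the smallest k with (A − λI)^k v = 0 for every generalised eigenvector v of λ).

  λ = -4: largest Jordan block has size 2, contributing (x + 4)^2

So m_A(x) = (x + 4)^2 = x^2 + 8*x + 16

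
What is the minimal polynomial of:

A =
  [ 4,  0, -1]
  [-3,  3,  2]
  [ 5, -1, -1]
x^3 - 6*x^2 + 12*x - 8

The characteristic polynomial is χ_A(x) = (x - 2)^3, so the eigenvalues are known. The minimal polynomial is
  m_A(x) = Π_λ (x − λ)^{k_λ}
where k_λ is the size of the *largest* Jordan block for λ (equivalently, the smallest k with (A − λI)^k v = 0 for every generalised eigenvector v of λ).

  λ = 2: largest Jordan block has size 3, contributing (x − 2)^3

So m_A(x) = (x - 2)^3 = x^3 - 6*x^2 + 12*x - 8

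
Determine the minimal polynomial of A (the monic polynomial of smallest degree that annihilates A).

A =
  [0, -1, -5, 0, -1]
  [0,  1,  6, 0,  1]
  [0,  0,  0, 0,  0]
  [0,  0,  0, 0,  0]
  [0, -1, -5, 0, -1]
x^3

The characteristic polynomial is χ_A(x) = x^5, so the eigenvalues are known. The minimal polynomial is
  m_A(x) = Π_λ (x − λ)^{k_λ}
where k_λ is the size of the *largest* Jordan block for λ (equivalently, the smallest k with (A − λI)^k v = 0 for every generalised eigenvector v of λ).

  λ = 0: largest Jordan block has size 3, contributing (x − 0)^3

So m_A(x) = x^3 = x^3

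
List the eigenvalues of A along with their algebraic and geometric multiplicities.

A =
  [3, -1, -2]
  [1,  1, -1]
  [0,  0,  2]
λ = 2: alg = 3, geom = 1

Step 1 — factor the characteristic polynomial to read off the algebraic multiplicities:
  χ_A(x) = (x - 2)^3

Step 2 — compute geometric multiplicities via the rank-nullity identity g(λ) = n − rank(A − λI):
  rank(A − (2)·I) = 2, so dim ker(A − (2)·I) = n − 2 = 1

Summary:
  λ = 2: algebraic multiplicity = 3, geometric multiplicity = 1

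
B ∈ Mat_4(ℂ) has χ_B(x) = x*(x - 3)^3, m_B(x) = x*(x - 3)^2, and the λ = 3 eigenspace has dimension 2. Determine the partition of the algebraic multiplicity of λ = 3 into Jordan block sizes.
Block sizes for λ = 3: [2, 1]

Step 1 — from the characteristic polynomial, algebraic multiplicity of λ = 3 is 3. From dim ker(B − (3)·I) = 2, there are exactly 2 Jordan blocks for λ = 3.
Step 2 — from the minimal polynomial, the factor (x − 3)^2 tells us the largest block for λ = 3 has size 2.
Step 3 — with total size 3, 2 blocks, and largest block 2, the block sizes (in nonincreasing order) are [2, 1].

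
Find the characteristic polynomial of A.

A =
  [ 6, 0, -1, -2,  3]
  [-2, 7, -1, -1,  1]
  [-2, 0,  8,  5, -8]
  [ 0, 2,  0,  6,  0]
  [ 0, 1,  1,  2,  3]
x^5 - 30*x^4 + 360*x^3 - 2160*x^2 + 6480*x - 7776

Expanding det(x·I − A) (e.g. by cofactor expansion or by noting that A is similar to its Jordan form J, which has the same characteristic polynomial as A) gives
  χ_A(x) = x^5 - 30*x^4 + 360*x^3 - 2160*x^2 + 6480*x - 7776
which factors as (x - 6)^5. The eigenvalues (with algebraic multiplicities) are λ = 6 with multiplicity 5.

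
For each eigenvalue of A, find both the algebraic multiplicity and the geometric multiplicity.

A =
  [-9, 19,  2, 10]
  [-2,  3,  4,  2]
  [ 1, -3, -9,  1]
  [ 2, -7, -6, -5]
λ = -5: alg = 4, geom = 2

Step 1 — factor the characteristic polynomial to read off the algebraic multiplicities:
  χ_A(x) = (x + 5)^4

Step 2 — compute geometric multiplicities via the rank-nullity identity g(λ) = n − rank(A − λI):
  rank(A − (-5)·I) = 2, so dim ker(A − (-5)·I) = n − 2 = 2

Summary:
  λ = -5: algebraic multiplicity = 4, geometric multiplicity = 2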